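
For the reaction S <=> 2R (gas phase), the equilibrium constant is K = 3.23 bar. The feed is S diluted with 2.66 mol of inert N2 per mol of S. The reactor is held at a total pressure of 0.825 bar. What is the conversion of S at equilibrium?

X = 0.840

Basis: 1 mol S initially; let X = conversion of S. Extent ξ = X.
Species balance: n_S = 1 − X; n_R = 2X; n_I = 2.66 (inert).
n_T = Σnᵢ = 3.66 + X.
Mole fractions y_i = n_i/n_T; K = p_R^2 / (p_S) with p_i = y_i·P.
Setting this equal to 3.23 bar and taking the physical root (0 < X < 1) gives X = 0.840.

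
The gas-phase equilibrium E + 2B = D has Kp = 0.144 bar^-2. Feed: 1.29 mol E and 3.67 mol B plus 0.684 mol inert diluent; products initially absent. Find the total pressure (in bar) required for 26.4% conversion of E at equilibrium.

P = 2.62 bar

Let X = conversion of E (basis 1.29 mol E); extent of reaction ξ = 1.29X.
Moles: n_E = 1.29 − 1.29X; n_B = 3.67 − 2.58X; n_D = 1.29X; n_I = 0.684 (inert).
Total moles n_T = 5.64 − 2.58X.
Kp = p_D / (p_E p_B^2) with p_i = (n_i/n_T)·P.
At X = 0.264: the mole-fraction product g(X) = Π y_i^ν_i = 0.989. Since Kp = g(X)·P^{-2}, P = (g/Kp)^(1/2) = (0.989/0.144)^(1/2) = 2.62 bar.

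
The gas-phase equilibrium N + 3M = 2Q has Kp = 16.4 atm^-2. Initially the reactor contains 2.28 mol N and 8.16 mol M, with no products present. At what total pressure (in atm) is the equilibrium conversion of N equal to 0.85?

Let X = conversion of N (basis 2.28 mol N); extent of reaction ξ = 2.28X.
Species balance: n_N = 2.28 − 2.28X; n_M = 8.16 − 6.84X; n_Q = 4.56X.
Summing: n_T = 10.4 − 4.56X.
Kp = p_Q^2 / (p_N p_M^3) with p_i = (n_i/n_T)·P.
At X = 0.85: the mole-fraction product g(X) = Π y_i^ν_i = 146.6. Since Kp = g(X)·P^{-2}, P = (g/Kp)^(1/2) = (146.6/16.4)^(1/2) = 2.99 atm.

P = 2.99 atm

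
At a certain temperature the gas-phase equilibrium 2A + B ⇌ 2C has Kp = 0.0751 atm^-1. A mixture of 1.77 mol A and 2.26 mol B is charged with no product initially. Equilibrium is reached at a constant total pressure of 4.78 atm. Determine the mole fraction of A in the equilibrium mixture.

Take 1.77 mol A as basis and let X be its fractional conversion, so ξ = 0.885X.
Mole table: n_A = 1.77 − 1.77X; n_B = 2.26 − 0.885X; n_C = 1.77X.
Total moles n_T = 4.03 − 0.885X.
Mole fractions y_i = n_i/n_T; Kp = p_C^2 / (p_A^2 p_B) with p_i = y_i·P.
Substituting and setting equal to 0.0751 atm^-1 gives a polynomial in X; the root in (0,1) is X = 0.304.
Then n_A = 1.23, n_T = 3.76, so y_A = 0.328.

y_A = 0.328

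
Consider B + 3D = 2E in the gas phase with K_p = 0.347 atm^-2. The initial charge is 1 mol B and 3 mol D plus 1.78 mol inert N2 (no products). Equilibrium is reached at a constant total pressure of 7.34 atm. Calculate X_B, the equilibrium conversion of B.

Basis: 1 mol B initially; let X = conversion of B. Extent ξ = X.
At extent ξ: n_B = 1 − X; n_D = 3 − 3X; n_E = 2X; n_I = 1.78 (inert).
Total moles n_T = 5.78 − 2X.
y_i = n_i/n_T, p_i = y_i·P. K_p = p_E^2 / (p_B p_D^3).
Setting this equal to 0.347 atm^-2 and taking the physical root (0 < X < 1) gives X = 0.529.

X = 0.529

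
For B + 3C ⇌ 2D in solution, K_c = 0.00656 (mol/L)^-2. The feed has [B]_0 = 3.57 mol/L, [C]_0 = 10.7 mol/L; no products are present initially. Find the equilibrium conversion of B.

Let X = conversion of B; extent ξ = 3.57·X mol/L.
Concentrations: [B] = 3.57 − 3.57X; [C] = 10.7 − 10.7X; [D] = 7.14X.
K_c = [D]^2 / ([B] [C]^3).
Solving K_c = 0.00656 for X ∈ (0,1): X = 0.333.

X = 0.333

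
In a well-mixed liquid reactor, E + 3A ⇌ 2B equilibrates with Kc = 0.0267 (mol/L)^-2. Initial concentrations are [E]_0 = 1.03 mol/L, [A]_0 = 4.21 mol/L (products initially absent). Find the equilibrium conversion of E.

Let X = conversion of E; extent ξ = 1.03·X mol/L.
Concentrations: [E] = 1.03 − 1.03X; [A] = 4.21 − 3.09X; [B] = 2.06X.
Kc = [B]^2 / ([E] [A]^3).
Solving Kc = 0.0267 for X ∈ (0,1): X = 0.355.

X = 0.355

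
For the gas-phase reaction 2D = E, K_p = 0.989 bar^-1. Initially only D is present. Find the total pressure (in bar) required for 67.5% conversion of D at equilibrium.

Take 1 mol D as basis and let X be its fractional conversion, so ξ = 0.5X.
Moles: n_D = 1 − X; n_E = 0.5X.
n_T = Σnᵢ = 1 − 0.5X.
K_p = p_E / (p_D^2) with p_i = (n_i/n_T)·P.
At X = 0.675: the mole-fraction product g(X) = Π y_i^ν_i = 2.117. Since K_p = g(X)·P^{-1}, P = (g/K_p)^(1/1) = (2.117/0.989)^(1/1) = 2.14 bar.

P = 2.14 bar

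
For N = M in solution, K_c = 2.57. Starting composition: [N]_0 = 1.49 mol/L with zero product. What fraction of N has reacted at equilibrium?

X = 0.720

Let X = conversion of N; extent ξ = 1.49·X mol/L.
Concentrations: [N] = 1.49 − 1.49X; [M] = 1.49X.
K_c = [M] / ([N]).
This equals 2.57 at X = 0.720 (the root in 0 < X < 1).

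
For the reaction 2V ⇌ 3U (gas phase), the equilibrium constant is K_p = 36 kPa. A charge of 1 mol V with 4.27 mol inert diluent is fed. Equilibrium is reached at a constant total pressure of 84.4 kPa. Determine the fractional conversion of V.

Take 1 mol V as basis and let X be its fractional conversion, so ξ = 0.5X.
Mole table: n_V = 1 − X; n_U = 1.5X; n_I = 4.27 (inert).
Total moles n_T = 5.27 + 0.5X.
Mole fractions y_i = n_i/n_T; K_p = p_U^3 / (p_V^2) with p_i = y_i·P.
Setting this equal to 36 kPa and taking the physical root (0 < X < 1) gives X = 0.534.

X = 0.534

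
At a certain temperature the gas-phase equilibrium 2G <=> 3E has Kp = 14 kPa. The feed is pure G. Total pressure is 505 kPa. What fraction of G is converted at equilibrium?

Basis: 1 mol G initially; let X = conversion of G. Extent ξ = 0.5X.
Species balance: n_G = 1 − X; n_E = 1.5X.
n_T = Σnᵢ = 1 + 0.5X.
Mole fractions y_i = n_i/n_T; Kp = p_E^3 / (p_G^2) with p_i = y_i·P.
Substituting and setting equal to 14 kPa gives a polynomial in X; the root in (0,1) is X = 0.182.

X = 0.182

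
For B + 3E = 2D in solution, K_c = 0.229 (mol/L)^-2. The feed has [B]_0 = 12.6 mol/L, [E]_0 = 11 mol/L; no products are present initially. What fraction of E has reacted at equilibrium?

X = 0.778

Let X = conversion of E; extent ξ = 11X/3 mol/L.
Concentrations: [B] = 12.6 − 3.67X; [E] = 11 − 11X; [D] = 7.33X.
K_c = [D]^2 / ([B] [E]^3).
Solving K_c = 0.229 for X ∈ (0,1): X = 0.778.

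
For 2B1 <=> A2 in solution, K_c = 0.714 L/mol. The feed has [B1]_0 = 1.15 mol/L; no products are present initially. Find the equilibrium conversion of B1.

Let X = conversion of B1; extent ξ = 1.15X/2 mol/L.
Concentrations: [B1] = 1.15 − 1.15X; [A2] = 0.575X.
K_c = [A2] / ([B1]^2).
Setting equal to 0.714 and solving for X on (0,1) gives X = 0.467.

X = 0.467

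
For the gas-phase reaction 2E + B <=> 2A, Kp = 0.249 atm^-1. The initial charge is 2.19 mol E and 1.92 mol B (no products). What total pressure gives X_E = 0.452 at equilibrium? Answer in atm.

Basis: 2.19 mol E initially; let X = conversion of E. Extent ξ = 1.09X.
At extent ξ: n_E = 2.19 − 2.19X; n_B = 1.92 − 1.09X; n_A = 2.19X.
Total moles n_T = 4.11 − 1.09X.
Kp = p_A^2 / (p_E^2 p_B) with p_i = (n_i/n_T)·P.
At X = 0.452: the mole-fraction product g(X) = Π y_i^ν_i = 1.726. Since Kp = g(X)·P^{-1}, P = (g/Kp)^(1/1) = (1.726/0.249)^(1/1) = 6.93 atm.

P = 6.93 atm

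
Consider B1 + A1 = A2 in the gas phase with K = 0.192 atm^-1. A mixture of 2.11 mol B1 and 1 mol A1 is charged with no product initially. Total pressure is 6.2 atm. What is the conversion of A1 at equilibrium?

X = 0.427

Take 1 mol A1 as basis and let X be its fractional conversion, so ξ = X.
Moles: n_B1 = 2.11 − X; n_A1 = 1 − X; n_A2 = X.
Summing: n_T = 3.11 − X.
With p_i = (n_i/n_T)P, K = p_A2 / (p_B1 p_A1).
This yields a degree-2 equation in X; solving on (0,1), X = 0.427.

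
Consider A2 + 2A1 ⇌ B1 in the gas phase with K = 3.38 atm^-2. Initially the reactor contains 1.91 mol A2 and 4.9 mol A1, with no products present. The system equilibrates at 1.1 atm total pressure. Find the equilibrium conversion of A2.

X = 0.582

Take 1.91 mol A2 as basis and let X be its fractional conversion, so ξ = 1.91X.
Mole table: n_A2 = 1.91 − 1.91X; n_A1 = 4.9 − 3.82X; n_B1 = 1.91X.
n_T = Σnᵢ = 6.81 − 3.82X.
y_i = n_i/n_T, p_i = y_i·P. K = p_B1 / (p_A2 p_A1^2).
This yields a degree-3 equation in X; solving on (0,1), X = 0.582.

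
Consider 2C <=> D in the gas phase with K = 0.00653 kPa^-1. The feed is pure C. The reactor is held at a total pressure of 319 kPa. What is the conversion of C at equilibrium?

X = 0.673

Basis: 1 mol C initially; let X = conversion of C. Extent ξ = 0.5X.
Species balance: n_C = 1 − X; n_D = 0.5X.
Total moles n_T = 1 − 0.5X.
With p_i = (n_i/n_T)P, K = p_D / (p_C^2).
This yields a degree-2 equation in X; solving on (0,1), X = 0.673.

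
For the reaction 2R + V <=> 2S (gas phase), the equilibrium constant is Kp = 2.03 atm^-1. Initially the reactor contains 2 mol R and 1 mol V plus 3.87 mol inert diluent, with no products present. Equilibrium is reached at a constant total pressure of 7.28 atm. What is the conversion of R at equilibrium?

Let X = conversion of R (basis 2 mol R); extent of reaction ξ = X.
At extent ξ: n_R = 2 − 2X; n_V = 1 − X; n_S = 2X; n_I = 3.87 (inert).
n_T = Σnᵢ = 6.87 − X.
Mole fractions y_i = n_i/n_T; Kp = p_S^2 / (p_R^2 p_V) with p_i = y_i·P.
This yields a degree-3 equation in X; solving on (0,1), X = 0.515.

X = 0.515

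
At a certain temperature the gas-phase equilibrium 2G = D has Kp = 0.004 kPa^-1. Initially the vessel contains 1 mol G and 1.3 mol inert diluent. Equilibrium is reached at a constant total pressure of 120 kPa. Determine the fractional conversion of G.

X = 0.249

Take 1 mol G as basis and let X be its fractional conversion, so ξ = 0.5X.
At extent ξ: n_G = 1 − X; n_D = 0.5X; n_I = 1.3 (inert).
Summing: n_T = 2.3 − 0.5X.
With p_i = (n_i/n_T)P, Kp = p_D / (p_G^2).
Substituting and setting equal to 0.004 kPa^-1 gives a polynomial in X; the root in (0,1) is X = 0.249.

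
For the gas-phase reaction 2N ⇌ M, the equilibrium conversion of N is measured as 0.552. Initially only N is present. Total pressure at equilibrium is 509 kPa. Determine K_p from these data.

K_p = 0.00196 kPa^-1

Take 1 mol N as basis and let X be its fractional conversion, so ξ = 0.5X.
Moles: n_N = 1 − X; n_M = 0.5X.
Summing: n_T = 1 − 0.5X.
At X = 0.552: n_N = 0.448, n_M = 0.276, n_T = 0.724.
p_i = (n_i/n_T)·P. K_p = p_M / (p_N^2) = 0.00196 kPa^-1.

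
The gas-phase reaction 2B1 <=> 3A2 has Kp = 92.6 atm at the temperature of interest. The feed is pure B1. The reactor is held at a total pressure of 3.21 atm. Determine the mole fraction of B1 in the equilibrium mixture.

y_B1 = 0.147

Let X = conversion of B1 (basis 1 mol B1); extent of reaction ξ = 0.5X.
Mole table: n_B1 = 1 − X; n_A2 = 1.5X.
Total moles n_T = 1 + 0.5X.
With p_i = (n_i/n_T)P, Kp = p_A2^3 / (p_B1^2).
This yields a degree-3 equation in X; solving on (0,1), X = 0.795.
Then n_B1 = 0.205, n_T = 1.4, so y_B1 = 0.147.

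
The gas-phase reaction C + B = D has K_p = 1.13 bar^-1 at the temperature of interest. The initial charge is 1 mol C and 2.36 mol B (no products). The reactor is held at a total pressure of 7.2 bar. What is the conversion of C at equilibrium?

X = 0.831

Let X = conversion of C (basis 1 mol C); extent of reaction ξ = X.
Species balance: n_C = 1 − X; n_B = 2.36 − X; n_D = X.
Total moles n_T = 3.36 − X.
Mole fractions y_i = n_i/n_T; K_p = p_D / (p_C p_B) with p_i = y_i·P.
Substituting and setting equal to 1.13 bar^-1 gives a polynomial in X; the root in (0,1) is X = 0.831.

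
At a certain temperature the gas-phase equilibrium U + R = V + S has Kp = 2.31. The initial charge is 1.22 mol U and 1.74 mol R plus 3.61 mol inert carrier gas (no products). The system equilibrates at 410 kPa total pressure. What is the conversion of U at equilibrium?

X = 0.704

Basis: 1.22 mol U initially; let X = conversion of U. Extent ξ = 1.22X.
Moles: n_U = 1.22 − 1.22X; n_R = 1.74 − 1.22X; n_V = 1.22X; n_S = 1.22X; n_I = 3.61 (inert).
Total moles n_T = 6.57 (Δν = 0, constant).
With p_i = (n_i/n_T)P, Kp = p_V p_S / (p_U p_R).
Equating to 2.31 and solving on 0 < X < 1: X = 0.704.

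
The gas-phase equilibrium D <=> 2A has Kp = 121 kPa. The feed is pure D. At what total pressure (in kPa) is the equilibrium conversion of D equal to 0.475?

Basis: 1 mol D initially; let X = conversion of D. Extent ξ = X.
Mole table: n_D = 1 − X; n_A = 2X.
n_T = Σnᵢ = 1 + X.
Kp = p_A^2 / (p_D) with p_i = (n_i/n_T)·P.
At X = 0.475: the mole-fraction product g(X) = Π y_i^ν_i = 1.165. Since Kp = g(X)·P^{1}, P = (Kp/g)^(1/1) = (121/1.165)^(1/1) = 104 kPa.

P = 104 kPa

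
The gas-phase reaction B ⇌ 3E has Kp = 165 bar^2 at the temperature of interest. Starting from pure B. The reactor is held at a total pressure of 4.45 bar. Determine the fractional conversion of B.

X = 0.770

Let X = conversion of B (basis 1 mol B); extent of reaction ξ = X.
At extent ξ: n_B = 1 − X; n_E = 3X.
Total moles n_T = 1 + 2X.
y_i = n_i/n_T, p_i = y_i·P. Kp = p_E^3 / (p_B).
This yields a degree-3 equation in X; solving on (0,1), X = 0.770.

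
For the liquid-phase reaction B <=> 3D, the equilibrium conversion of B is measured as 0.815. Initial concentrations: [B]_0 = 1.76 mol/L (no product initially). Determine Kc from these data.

Kc = 245 (mol/L)^2

Let X = conversion of B.
Concentrations: [B] = 1.76 − 1.76X; [D] = 5.28X.
At X = 0.815: [B] = 0.326, [D] = 4.3.
Kc = [D]^3 / ([B]) = 245 (mol/L)^2.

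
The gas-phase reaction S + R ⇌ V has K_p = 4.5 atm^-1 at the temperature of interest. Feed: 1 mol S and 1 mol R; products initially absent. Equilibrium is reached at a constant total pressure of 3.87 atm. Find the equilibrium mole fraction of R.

y_R = 0.189

Basis: 1 mol S initially; let X = conversion of S. Extent ξ = X.
Mole table: n_S = 1 − X; n_R = 1 − X; n_V = X.
n_T = Σnᵢ = 2 − X.
Mole fractions y_i = n_i/n_T; K_p = p_V / (p_S p_R) with p_i = y_i·P.
This yields a degree-2 equation in X; solving on (0,1), X = 0.767.
Then n_R = 0.233, n_T = 1.23, so y_R = 0.189.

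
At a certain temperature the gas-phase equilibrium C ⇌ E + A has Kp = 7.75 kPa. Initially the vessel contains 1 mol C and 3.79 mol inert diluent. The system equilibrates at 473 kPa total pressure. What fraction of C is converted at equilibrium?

X = 0.249

Let X = conversion of C (basis 1 mol C); extent of reaction ξ = X.
Moles: n_C = 1 − X; n_E = X; n_A = X; n_I = 3.79 (inert).
Total moles n_T = 4.79 + X.
With p_i = (n_i/n_T)P, Kp = p_E p_A / (p_C).
This yields a degree-2 equation in X; solving on (0,1), X = 0.249.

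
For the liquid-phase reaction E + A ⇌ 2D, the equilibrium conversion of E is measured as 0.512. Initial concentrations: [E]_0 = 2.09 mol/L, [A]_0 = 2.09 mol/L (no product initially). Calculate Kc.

Let X = conversion of E.
Concentrations: [E] = 2.09 − 2.09X; [A] = 2.09 − 2.09X; [D] = 4.18X.
At X = 0.512: [E] = 1.02, [A] = 1.02, [D] = 2.14.
Kc = [D]^2 / ([E] [A]) = 4.4.

Kc = 4.4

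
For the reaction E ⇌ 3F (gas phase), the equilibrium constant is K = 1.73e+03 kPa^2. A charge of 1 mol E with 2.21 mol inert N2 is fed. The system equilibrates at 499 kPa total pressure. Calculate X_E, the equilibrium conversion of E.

Let X = conversion of E (basis 1 mol E); extent of reaction ξ = X.
Species balance: n_E = 1 − X; n_F = 3X; n_I = 2.21 (inert).
Total moles n_T = 3.21 + 2X.
y_i = n_i/n_T, p_i = y_i·P. K = p_F^3 / (p_E).
This yields a degree-3 equation in X; solving on (0,1), X = 0.139.

X = 0.139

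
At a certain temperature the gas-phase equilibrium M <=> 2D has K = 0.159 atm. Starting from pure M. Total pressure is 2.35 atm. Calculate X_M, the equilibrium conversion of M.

Take 1 mol M as basis and let X be its fractional conversion, so ξ = X.
At extent ξ: n_M = 1 − X; n_D = 2X.
Total moles n_T = 1 + X.
With p_i = (n_i/n_T)P, K = p_D^2 / (p_M).
Setting this equal to 0.159 atm and taking the physical root (0 < X < 1) gives X = 0.129.

X = 0.129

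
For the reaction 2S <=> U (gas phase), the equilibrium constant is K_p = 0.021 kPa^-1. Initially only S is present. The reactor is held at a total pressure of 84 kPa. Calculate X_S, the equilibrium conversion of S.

X = 0.648

Basis: 1 mol S initially; let X = conversion of S. Extent ξ = 0.5X.
Mole table: n_S = 1 − X; n_U = 0.5X.
Summing: n_T = 1 − 0.5X.
Mole fractions y_i = n_i/n_T; K_p = p_U / (p_S^2) with p_i = y_i·P.
Setting this equal to 0.021 kPa^-1 and taking the physical root (0 < X < 1) gives X = 0.648.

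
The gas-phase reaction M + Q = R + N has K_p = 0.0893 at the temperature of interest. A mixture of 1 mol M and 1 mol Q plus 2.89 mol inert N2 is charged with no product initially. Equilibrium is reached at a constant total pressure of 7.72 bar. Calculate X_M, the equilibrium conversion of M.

Take 1 mol M as basis and let X be its fractional conversion, so ξ = X.
Species balance: n_M = 1 − X; n_Q = 1 − X; n_R = X; n_N = X; n_I = 2.89 (inert).
Since Δν = 0, n_T = 4.89 throughout.
With p_i = (n_i/n_T)P, K_p = p_R p_N / (p_M p_Q).
Setting this equal to 0.0893 and taking the physical root (0 < X < 1) gives X = 0.230.

X = 0.230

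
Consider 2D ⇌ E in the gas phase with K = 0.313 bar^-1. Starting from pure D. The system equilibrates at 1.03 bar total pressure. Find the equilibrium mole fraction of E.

y_E = 0.204

Let X = conversion of D (basis 1 mol D); extent of reaction ξ = 0.5X.
At extent ξ: n_D = 1 − X; n_E = 0.5X.
Total moles n_T = 1 − 0.5X.
With p_i = (n_i/n_T)P, K = p_E / (p_D^2).
This yields a degree-2 equation in X; solving on (0,1), X = 0.339.
Then n_E = 0.17, n_T = 0.83, so y_E = 0.204.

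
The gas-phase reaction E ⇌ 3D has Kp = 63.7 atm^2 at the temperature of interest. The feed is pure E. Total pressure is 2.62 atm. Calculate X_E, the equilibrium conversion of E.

Basis: 1 mol E initially; let X = conversion of E. Extent ξ = X.
Moles: n_E = 1 − X; n_D = 3X.
Summing: n_T = 1 + 2X.
y_i = n_i/n_T, p_i = y_i·P. Kp = p_D^3 / (p_E).
Equating to 63.7 atm^2 and solving on 0 < X < 1: X = 0.786.

X = 0.786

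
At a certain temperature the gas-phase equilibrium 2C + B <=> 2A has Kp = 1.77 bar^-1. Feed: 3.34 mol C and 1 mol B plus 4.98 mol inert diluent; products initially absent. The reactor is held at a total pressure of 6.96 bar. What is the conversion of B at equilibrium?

Take 1 mol B as basis and let X be its fractional conversion, so ξ = X.
Species balance: n_C = 3.34 − 2X; n_B = 1 − X; n_A = 2X; n_I = 4.98 (inert).
n_T = Σnᵢ = 9.32 − X.
Mole fractions y_i = n_i/n_T; Kp = p_A^2 / (p_C^2 p_B) with p_i = y_i·P.
Substituting and setting equal to 1.77 bar^-1 gives a polynomial in X; the root in (0,1) is X = 0.676.

X = 0.676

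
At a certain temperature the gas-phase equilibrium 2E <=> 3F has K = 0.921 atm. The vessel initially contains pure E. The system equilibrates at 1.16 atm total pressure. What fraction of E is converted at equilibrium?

X = 0.446

Take 1 mol E as basis and let X be its fractional conversion, so ξ = 0.5X.
At extent ξ: n_E = 1 − X; n_F = 1.5X.
Total moles n_T = 1 + 0.5X.
Mole fractions y_i = n_i/n_T; K = p_F^3 / (p_E^2) with p_i = y_i·P.
Setting this equal to 0.921 atm and taking the physical root (0 < X < 1) gives X = 0.446.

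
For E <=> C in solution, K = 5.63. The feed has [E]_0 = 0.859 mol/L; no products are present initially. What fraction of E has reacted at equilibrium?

X = 0.849

Let X = conversion of E; extent ξ = 0.859·X mol/L.
Concentrations: [E] = 0.859 − 0.859X; [C] = 0.859X.
K = [C] / ([E]).
Solving K = 5.63 for X ∈ (0,1): X = 0.849.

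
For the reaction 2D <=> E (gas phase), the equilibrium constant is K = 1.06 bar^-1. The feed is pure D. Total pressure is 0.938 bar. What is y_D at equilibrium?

Let X = conversion of D (basis 1 mol D); extent of reaction ξ = 0.5X.
Mole table: n_D = 1 − X; n_E = 0.5X.
n_T = Σnᵢ = 1 − 0.5X.
With p_i = (n_i/n_T)P, K = p_E / (p_D^2).
Equating to 1.06 bar^-1 and solving on 0 < X < 1: X = 0.552.
Then n_D = 0.448, n_T = 0.724, so y_D = 0.619.

y_D = 0.619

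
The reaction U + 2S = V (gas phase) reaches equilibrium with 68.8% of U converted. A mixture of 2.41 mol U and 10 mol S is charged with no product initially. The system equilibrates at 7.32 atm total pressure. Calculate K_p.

Basis: 2.41 mol U initially; let X = conversion of U. Extent ξ = 2.41X.
Moles: n_U = 2.41 − 2.41X; n_S = 10 − 4.82X; n_V = 2.41X.
Total moles n_T = 12.4 − 4.82X.
At X = 0.688: n_U = 0.752, n_S = 6.68, n_V = 1.66, n_T = 9.09.
p_i = (n_i/n_T)·P. K_p = p_V / (p_U p_S^2) = 0.0762 atm^-2.

K_p = 0.0762 atm^-2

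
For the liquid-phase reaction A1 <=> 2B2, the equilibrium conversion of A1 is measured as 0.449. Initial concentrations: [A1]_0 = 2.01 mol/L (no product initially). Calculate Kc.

Let X = conversion of A1.
Concentrations: [A1] = 2.01 − 2.01X; [B2] = 4.02X.
At X = 0.449: [A1] = 1.11, [B2] = 1.8.
Kc = [B2]^2 / ([A1]) = 2.94 mol/L.

Kc = 2.94 mol/L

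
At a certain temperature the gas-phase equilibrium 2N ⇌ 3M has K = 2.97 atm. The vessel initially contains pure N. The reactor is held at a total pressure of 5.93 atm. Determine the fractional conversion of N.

X = 0.400

Let X = conversion of N (basis 1 mol N); extent of reaction ξ = 0.5X.
Mole table: n_N = 1 − X; n_M = 1.5X.
n_T = Σnᵢ = 1 + 0.5X.
With p_i = (n_i/n_T)P, K = p_M^3 / (p_N^2).
Setting this equal to 2.97 atm and taking the physical root (0 < X < 1) gives X = 0.400.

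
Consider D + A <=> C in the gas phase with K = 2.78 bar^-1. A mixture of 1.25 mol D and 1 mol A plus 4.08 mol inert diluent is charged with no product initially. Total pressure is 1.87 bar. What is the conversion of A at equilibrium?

X = 0.422

Basis: 1 mol A initially; let X = conversion of A. Extent ξ = X.
Species balance: n_D = 1.25 − X; n_A = 1 − X; n_C = X; n_I = 4.08 (inert).
Total moles n_T = 6.33 − X.
With p_i = (n_i/n_T)P, K = p_C / (p_D p_A).
Equating to 2.78 bar^-1 and solving on 0 < X < 1: X = 0.422.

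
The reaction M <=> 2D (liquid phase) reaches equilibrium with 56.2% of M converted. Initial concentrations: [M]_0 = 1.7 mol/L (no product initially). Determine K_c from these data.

Let X = conversion of M.
Concentrations: [M] = 1.7 − 1.7X; [D] = 3.4X.
At X = 0.562: [M] = 0.745, [D] = 1.91.
K_c = [D]^2 / ([M]) = 4.9 mol/L.

K_c = 4.9 mol/L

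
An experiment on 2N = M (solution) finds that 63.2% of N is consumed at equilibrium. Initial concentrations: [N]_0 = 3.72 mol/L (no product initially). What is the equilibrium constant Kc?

Let X = conversion of N.
Concentrations: [N] = 3.72 − 3.72X; [M] = 1.86X.
At X = 0.632: [N] = 1.37, [M] = 1.18.
Kc = [M] / ([N]^2) = 0.627 L/mol.

Kc = 0.627 L/mol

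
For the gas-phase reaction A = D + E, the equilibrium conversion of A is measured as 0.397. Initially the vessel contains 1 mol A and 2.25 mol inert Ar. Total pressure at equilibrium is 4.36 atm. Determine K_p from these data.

Take 1 mol A as basis and let X be its fractional conversion, so ξ = X.
Mole table: n_A = 1 − X; n_D = X; n_E = X; n_I = 2.25 (inert).
Summing: n_T = 3.25 + X.
At X = 0.397: n_A = 0.603, n_D = 0.397, n_E = 0.397, n_T = 3.65.
p_i = (n_i/n_T)·P. K_p = p_D p_E / (p_A) = 0.312 atm.

K_p = 0.312 atm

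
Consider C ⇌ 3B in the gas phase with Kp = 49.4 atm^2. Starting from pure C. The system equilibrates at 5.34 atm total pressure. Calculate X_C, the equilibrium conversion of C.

X = 0.504

Take 1 mol C as basis and let X be its fractional conversion, so ξ = X.
Mole table: n_C = 1 − X; n_B = 3X.
n_T = Σnᵢ = 1 + 2X.
With p_i = (n_i/n_T)P, Kp = p_B^3 / (p_C).
This yields a degree-3 equation in X; solving on (0,1), X = 0.504.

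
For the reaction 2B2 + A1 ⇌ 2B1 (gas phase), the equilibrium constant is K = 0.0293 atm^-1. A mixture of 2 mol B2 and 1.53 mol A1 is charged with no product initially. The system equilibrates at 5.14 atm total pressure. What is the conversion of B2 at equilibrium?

Take 2 mol B2 as basis and let X be its fractional conversion, so ξ = X.
Mole table: n_B2 = 2 − 2X; n_A1 = 1.53 − X; n_B1 = 2X.
Summing: n_T = 3.53 − X.
Mole fractions y_i = n_i/n_T; K = p_B1^2 / (p_B2^2 p_A1) with p_i = y_i·P.
Setting this equal to 0.0293 atm^-1 and taking the physical root (0 < X < 1) gives X = 0.197.

X = 0.197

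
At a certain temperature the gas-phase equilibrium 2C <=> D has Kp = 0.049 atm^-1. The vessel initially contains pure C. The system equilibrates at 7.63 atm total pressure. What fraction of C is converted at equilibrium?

Take 1 mol C as basis and let X be its fractional conversion, so ξ = 0.5X.
Moles: n_C = 1 − X; n_D = 0.5X.
n_T = Σnᵢ = 1 − 0.5X.
With p_i = (n_i/n_T)P, Kp = p_D / (p_C^2).
This yields a degree-2 equation in X; solving on (0,1), X = 0.367.

X = 0.367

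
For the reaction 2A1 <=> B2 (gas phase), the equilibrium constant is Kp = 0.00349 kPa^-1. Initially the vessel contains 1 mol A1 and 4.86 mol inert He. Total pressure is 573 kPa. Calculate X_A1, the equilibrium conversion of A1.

X = 0.322

Basis: 1 mol A1 initially; let X = conversion of A1. Extent ξ = 0.5X.
At extent ξ: n_A1 = 1 − X; n_B2 = 0.5X; n_I = 4.86 (inert).
Summing: n_T = 5.86 − 0.5X.
y_i = n_i/n_T, p_i = y_i·P. Kp = p_B2 / (p_A1^2).
Setting this equal to 0.00349 kPa^-1 and taking the physical root (0 < X < 1) gives X = 0.322.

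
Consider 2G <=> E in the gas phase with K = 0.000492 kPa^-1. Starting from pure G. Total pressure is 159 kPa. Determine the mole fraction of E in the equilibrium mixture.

Take 1 mol G as basis and let X be its fractional conversion, so ξ = 0.5X.
Moles: n_G = 1 − X; n_E = 0.5X.
Summing: n_T = 1 − 0.5X.
y_i = n_i/n_T, p_i = y_i·P. K = p_E / (p_G^2).
Substituting and setting equal to 0.000492 kPa^-1 gives a polynomial in X; the root in (0,1) is X = 0.127.
Then n_E = 0.0636, n_T = 0.936, so y_E = 0.068.

y_E = 0.068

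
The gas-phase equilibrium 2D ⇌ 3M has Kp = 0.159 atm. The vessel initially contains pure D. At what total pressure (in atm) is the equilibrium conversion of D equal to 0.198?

P = 4.29 atm

Let X = conversion of D (basis 1 mol D); extent of reaction ξ = 0.5X.
Mole table: n_D = 1 − X; n_M = 1.5X.
Total moles n_T = 1 + 0.5X.
Kp = p_M^3 / (p_D^2) with p_i = (n_i/n_T)·P.
At X = 0.198: the mole-fraction product g(X) = Π y_i^ν_i = 0.03706. Since Kp = g(X)·P^{1}, P = (Kp/g)^(1/1) = (0.159/0.03706)^(1/1) = 4.29 atm.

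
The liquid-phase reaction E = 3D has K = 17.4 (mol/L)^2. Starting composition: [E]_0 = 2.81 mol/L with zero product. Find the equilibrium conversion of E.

Let X = conversion of E; extent ξ = 2.81·X mol/L.
Concentrations: [E] = 2.81 − 2.81X; [D] = 8.43X.
K = [D]^3 / ([E]).
Setting equal to 17.4 and solving for X on (0,1) gives X = 0.372.

X = 0.372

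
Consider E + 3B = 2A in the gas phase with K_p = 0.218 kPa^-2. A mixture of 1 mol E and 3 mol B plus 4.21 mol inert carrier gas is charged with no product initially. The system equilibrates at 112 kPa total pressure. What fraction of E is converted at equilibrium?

X = 0.802

Take 1 mol E as basis and let X be its fractional conversion, so ξ = X.
Species balance: n_E = 1 − X; n_B = 3 − 3X; n_A = 2X; n_I = 4.21 (inert).
Summing: n_T = 8.21 − 2X.
y_i = n_i/n_T, p_i = y_i·P. K_p = p_A^2 / (p_E p_B^3).
This yields a degree-4 equation in X; solving on (0,1), X = 0.802.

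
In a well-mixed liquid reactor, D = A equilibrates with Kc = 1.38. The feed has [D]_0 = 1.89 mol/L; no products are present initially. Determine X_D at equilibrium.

Let X = conversion of D; extent ξ = 1.89·X mol/L.
Concentrations: [D] = 1.89 − 1.89X; [A] = 1.89X.
Kc = [A] / ([D]).
Solving Kc = 1.38 for X ∈ (0,1): X = 0.580.

X = 0.580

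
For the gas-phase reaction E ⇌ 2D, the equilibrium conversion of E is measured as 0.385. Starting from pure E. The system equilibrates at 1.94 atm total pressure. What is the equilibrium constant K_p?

K_p = 1.35 atm

Let X = conversion of E (basis 1 mol E); extent of reaction ξ = X.
Moles: n_E = 1 − X; n_D = 2X.
Summing: n_T = 1 + X.
At X = 0.385: n_E = 0.615, n_D = 0.77, n_T = 1.39.
p_i = (n_i/n_T)·P. K_p = p_D^2 / (p_E) = 1.35 atm.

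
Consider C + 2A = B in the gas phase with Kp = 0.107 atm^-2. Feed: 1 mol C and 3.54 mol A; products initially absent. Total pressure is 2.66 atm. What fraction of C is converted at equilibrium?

Take 1 mol C as basis and let X be its fractional conversion, so ξ = X.
Moles: n_C = 1 − X; n_A = 3.54 − 2X; n_B = X.
n_T = Σnᵢ = 4.54 − 2X.
Mole fractions y_i = n_i/n_T; Kp = p_B / (p_C p_A^2) with p_i = y_i·P.
Substituting and setting equal to 0.107 atm^-2 gives a polynomial in X; the root in (0,1) is X = 0.297.

X = 0.297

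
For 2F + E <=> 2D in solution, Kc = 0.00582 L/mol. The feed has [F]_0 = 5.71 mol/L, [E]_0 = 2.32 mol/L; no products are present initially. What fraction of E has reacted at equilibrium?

X = 0.121

Let X = conversion of E; extent ξ = 2.32·X mol/L.
Concentrations: [F] = 5.71 − 4.64X; [E] = 2.32 − 2.32X; [D] = 4.64X.
Kc = [D]^2 / ([F]^2 [E]).
Equating to 0.00582 L/mol: the physical root is X = 0.121.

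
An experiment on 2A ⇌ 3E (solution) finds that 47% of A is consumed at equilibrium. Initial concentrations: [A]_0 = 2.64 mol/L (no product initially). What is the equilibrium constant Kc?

Let X = conversion of A.
Concentrations: [A] = 2.64 − 2.64X; [E] = 3.96X.
At X = 0.47: [A] = 1.4, [E] = 1.86.
Kc = [E]^3 / ([A]^2) = 3.29 mol/L.

Kc = 3.29 mol/L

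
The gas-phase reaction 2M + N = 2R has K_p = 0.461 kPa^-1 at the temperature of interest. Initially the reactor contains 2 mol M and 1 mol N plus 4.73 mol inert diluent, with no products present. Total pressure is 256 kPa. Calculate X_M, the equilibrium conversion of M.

X = 0.694

Take 2 mol M as basis and let X be its fractional conversion, so ξ = X.
Moles: n_M = 2 − 2X; n_N = 1 − X; n_R = 2X; n_I = 4.73 (inert).
Total moles n_T = 7.73 − X.
y_i = n_i/n_T, p_i = y_i·P. K_p = p_R^2 / (p_M^2 p_N).
Substituting and setting equal to 0.461 kPa^-1 gives a polynomial in X; the root in (0,1) is X = 0.694.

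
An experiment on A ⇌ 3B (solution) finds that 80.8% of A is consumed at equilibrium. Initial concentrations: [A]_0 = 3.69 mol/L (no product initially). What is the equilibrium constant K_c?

Let X = conversion of A.
Concentrations: [A] = 3.69 − 3.69X; [B] = 11.1X.
At X = 0.808: [A] = 0.708, [B] = 8.94.
K_c = [B]^3 / ([A]) = 1.01e+03 (mol/L)^2.

K_c = 1.01e+03 (mol/L)^2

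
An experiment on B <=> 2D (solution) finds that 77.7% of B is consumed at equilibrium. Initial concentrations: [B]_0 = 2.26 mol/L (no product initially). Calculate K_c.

K_c = 24.5 mol/L

Let X = conversion of B.
Concentrations: [B] = 2.26 − 2.26X; [D] = 4.52X.
At X = 0.777: [B] = 0.504, [D] = 3.51.
K_c = [D]^2 / ([B]) = 24.5 mol/L.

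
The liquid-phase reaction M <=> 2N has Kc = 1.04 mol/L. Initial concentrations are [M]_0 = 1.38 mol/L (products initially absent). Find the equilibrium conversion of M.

X = 0.350

Let X = conversion of M; extent ξ = 1.38·X mol/L.
Concentrations: [M] = 1.38 − 1.38X; [N] = 2.76X.
Kc = [N]^2 / ([M]).
Setting equal to 1.04 and solving for X on (0,1) gives X = 0.350.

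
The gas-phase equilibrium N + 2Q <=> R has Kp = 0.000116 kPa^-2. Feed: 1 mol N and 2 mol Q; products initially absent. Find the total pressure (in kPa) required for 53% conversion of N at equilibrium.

P = 203 kPa

Take 1 mol N as basis and let X be its fractional conversion, so ξ = X.
Species balance: n_N = 1 − X; n_Q = 2 − 2X; n_R = X.
n_T = Σnᵢ = 3 − 2X.
Kp = p_R / (p_N p_Q^2) with p_i = (n_i/n_T)·P.
At X = 0.53: the mole-fraction product g(X) = Π y_i^ν_i = 4.803. Since Kp = g(X)·P^{-2}, P = (g/Kp)^(1/2) = (4.803/0.000116)^(1/2) = 203 kPa.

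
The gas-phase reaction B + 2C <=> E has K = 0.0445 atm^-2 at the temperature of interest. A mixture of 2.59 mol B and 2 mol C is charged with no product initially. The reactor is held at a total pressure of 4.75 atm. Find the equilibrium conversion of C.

X = 0.290

Let X = conversion of C (basis 2 mol C); extent of reaction ξ = X.
At extent ξ: n_B = 2.59 − X; n_C = 2 − 2X; n_E = X.
Total moles n_T = 4.59 − 2X.
Mole fractions y_i = n_i/n_T; K = p_E / (p_B p_C^2) with p_i = y_i·P.
This yields a degree-3 equation in X; solving on (0,1), X = 0.290.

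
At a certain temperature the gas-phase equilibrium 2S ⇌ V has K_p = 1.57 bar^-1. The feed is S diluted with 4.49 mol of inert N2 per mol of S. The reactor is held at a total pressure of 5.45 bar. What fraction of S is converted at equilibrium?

X = 0.580

Let X = conversion of S (basis 1 mol S); extent of reaction ξ = 0.5X.
Mole table: n_S = 1 − X; n_V = 0.5X; n_I = 4.49 (inert).
Total moles n_T = 5.49 − 0.5X.
With p_i = (n_i/n_T)P, K_p = p_V / (p_S^2).
Setting this equal to 1.57 bar^-1 and taking the physical root (0 < X < 1) gives X = 0.580.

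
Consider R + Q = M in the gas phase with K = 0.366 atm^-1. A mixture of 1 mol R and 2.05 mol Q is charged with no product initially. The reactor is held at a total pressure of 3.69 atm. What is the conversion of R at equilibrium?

Basis: 1 mol R initially; let X = conversion of R. Extent ξ = X.
Mole table: n_R = 1 − X; n_Q = 2.05 − X; n_M = X.
Total moles n_T = 3.05 − X.
Mole fractions y_i = n_i/n_T; K = p_M / (p_R p_Q) with p_i = y_i·P.
This yields a degree-2 equation in X; solving on (0,1), X = 0.454.

X = 0.454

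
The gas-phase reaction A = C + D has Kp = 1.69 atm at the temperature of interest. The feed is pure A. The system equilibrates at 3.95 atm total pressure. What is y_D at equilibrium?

y_D = 0.354

Let X = conversion of A (basis 1 mol A); extent of reaction ξ = X.
Species balance: n_A = 1 − X; n_C = X; n_D = X.
Total moles n_T = 1 + X.
With p_i = (n_i/n_T)P, Kp = p_C p_D / (p_A).
This yields a degree-2 equation in X; solving on (0,1), X = 0.547.
Then n_D = 0.547, n_T = 1.55, so y_D = 0.354.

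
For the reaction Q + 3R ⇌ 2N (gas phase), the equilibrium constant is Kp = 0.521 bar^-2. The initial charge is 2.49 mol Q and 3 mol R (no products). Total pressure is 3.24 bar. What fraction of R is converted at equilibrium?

Let X = conversion of R (basis 3 mol R); extent of reaction ξ = X.
At extent ξ: n_Q = 2.49 − X; n_R = 3 − 3X; n_N = 2X.
Summing: n_T = 5.49 − 2X.
With p_i = (n_i/n_T)P, Kp = p_N^2 / (p_Q p_R^3).
This yields a degree-4 equation in X; solving on (0,1), X = 0.561.

X = 0.561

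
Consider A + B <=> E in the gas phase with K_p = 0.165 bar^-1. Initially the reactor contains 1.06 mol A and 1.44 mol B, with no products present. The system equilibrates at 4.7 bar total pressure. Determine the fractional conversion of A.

Take 1.06 mol A as basis and let X be its fractional conversion, so ξ = 1.06X.
Mole table: n_A = 1.06 − 1.06X; n_B = 1.44 − 1.06X; n_E = 1.06X.
Summing: n_T = 2.5 − 1.06X.
With p_i = (n_i/n_T)P, K_p = p_E / (p_A p_B).
Setting this equal to 0.165 bar^-1 and taking the physical root (0 < X < 1) gives X = 0.286.

X = 0.286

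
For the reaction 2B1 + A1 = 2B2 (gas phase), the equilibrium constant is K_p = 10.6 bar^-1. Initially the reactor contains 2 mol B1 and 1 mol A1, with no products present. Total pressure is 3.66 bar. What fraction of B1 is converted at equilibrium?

X = 0.694

Take 2 mol B1 as basis and let X be its fractional conversion, so ξ = X.
Mole table: n_B1 = 2 − 2X; n_A1 = 1 − X; n_B2 = 2X.
n_T = Σnᵢ = 3 − X.
Mole fractions y_i = n_i/n_T; K_p = p_B2^2 / (p_B1^2 p_A1) with p_i = y_i·P.
Equating to 10.6 bar^-1 and solving on 0 < X < 1: X = 0.694.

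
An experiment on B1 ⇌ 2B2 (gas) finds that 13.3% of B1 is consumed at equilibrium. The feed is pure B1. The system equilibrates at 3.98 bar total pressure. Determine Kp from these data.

Let X = conversion of B1 (basis 1 mol B1); extent of reaction ξ = X.
Mole table: n_B1 = 1 − X; n_B2 = 2X.
Summing: n_T = 1 + X.
At X = 0.133: n_B1 = 0.867, n_B2 = 0.266, n_T = 1.13.
p_i = (n_i/n_T)·P. Kp = p_B2^2 / (p_B1) = 0.287 bar.

Kp = 0.287 bar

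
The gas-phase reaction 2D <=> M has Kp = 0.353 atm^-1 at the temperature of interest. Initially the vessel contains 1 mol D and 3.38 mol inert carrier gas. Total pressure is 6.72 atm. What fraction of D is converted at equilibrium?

X = 0.404

Let X = conversion of D (basis 1 mol D); extent of reaction ξ = 0.5X.
Species balance: n_D = 1 − X; n_M = 0.5X; n_I = 3.38 (inert).
n_T = Σnᵢ = 4.38 − 0.5X.
Mole fractions y_i = n_i/n_T; Kp = p_M / (p_D^2) with p_i = y_i·P.
Setting this equal to 0.353 atm^-1 and taking the physical root (0 < X < 1) gives X = 0.404.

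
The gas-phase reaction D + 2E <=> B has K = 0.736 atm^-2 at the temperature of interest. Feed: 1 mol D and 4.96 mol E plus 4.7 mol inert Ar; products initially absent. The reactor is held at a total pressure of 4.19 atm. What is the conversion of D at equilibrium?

X = 0.662

Basis: 1 mol D initially; let X = conversion of D. Extent ξ = X.
Species balance: n_D = 1 − X; n_E = 4.96 − 2X; n_B = X; n_I = 4.7 (inert).
n_T = Σnᵢ = 10.7 − 2X.
With p_i = (n_i/n_T)P, K = p_B / (p_D p_E^2).
Setting this equal to 0.736 atm^-2 and taking the physical root (0 < X < 1) gives X = 0.662.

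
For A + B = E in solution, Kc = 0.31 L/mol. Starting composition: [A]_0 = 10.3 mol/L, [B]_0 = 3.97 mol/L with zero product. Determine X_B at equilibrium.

X = 0.700

Let X = conversion of B; extent ξ = 3.97·X mol/L.
Concentrations: [A] = 10.3 − 3.97X; [B] = 3.97 − 3.97X; [E] = 3.97X.
Kc = [E] / ([A] [B]).
Equating to 0.31 L/mol: the physical root is X = 0.700.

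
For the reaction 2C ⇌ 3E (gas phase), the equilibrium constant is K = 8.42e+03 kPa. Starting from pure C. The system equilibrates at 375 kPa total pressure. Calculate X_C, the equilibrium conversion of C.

X = 0.775

Let X = conversion of C (basis 1 mol C); extent of reaction ξ = 0.5X.
At extent ξ: n_C = 1 − X; n_E = 1.5X.
Total moles n_T = 1 + 0.5X.
With p_i = (n_i/n_T)P, K = p_E^3 / (p_C^2).
Equating to 8.42e+03 kPa and solving on 0 < X < 1: X = 0.775.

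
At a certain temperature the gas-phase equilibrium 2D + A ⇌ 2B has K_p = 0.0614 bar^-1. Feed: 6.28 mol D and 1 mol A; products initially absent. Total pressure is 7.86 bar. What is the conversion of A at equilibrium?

Take 1 mol A as basis and let X be its fractional conversion, so ξ = X.
At extent ξ: n_D = 6.28 − 2X; n_A = 1 − X; n_B = 2X.
Total moles n_T = 7.28 − X.
With p_i = (n_i/n_T)P, K_p = p_B^2 / (p_D^2 p_A).
This yields a degree-3 equation in X; solving on (0,1), X = 0.499.

X = 0.499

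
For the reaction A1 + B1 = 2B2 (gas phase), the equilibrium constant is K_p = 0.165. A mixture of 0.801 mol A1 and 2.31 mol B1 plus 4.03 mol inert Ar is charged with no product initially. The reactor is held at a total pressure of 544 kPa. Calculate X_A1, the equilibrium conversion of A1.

X = 0.278

Let X = conversion of A1 (basis 0.801 mol A1); extent of reaction ξ = 0.801X.
Species balance: n_A1 = 0.801 − 0.801X; n_B1 = 2.31 − 0.801X; n_B2 = 1.6X; n_I = 4.03 (inert).
n_T stays at 7.14 (no change in mole number).
Mole fractions y_i = n_i/n_T; K_p = p_B2^2 / (p_A1 p_B1) with p_i = y_i·P.
This yields a degree-2 equation in X; solving on (0,1), X = 0.278.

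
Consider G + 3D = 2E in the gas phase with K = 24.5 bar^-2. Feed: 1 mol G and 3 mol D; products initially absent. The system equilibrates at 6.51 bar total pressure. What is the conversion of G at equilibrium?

X = 0.847

Let X = conversion of G (basis 1 mol G); extent of reaction ξ = X.
Species balance: n_G = 1 − X; n_D = 3 − 3X; n_E = 2X.
Summing: n_T = 4 − 2X.
With p_i = (n_i/n_T)P, K = p_E^2 / (p_G p_D^3).
Setting this equal to 24.5 bar^-2 and taking the physical root (0 < X < 1) gives X = 0.847.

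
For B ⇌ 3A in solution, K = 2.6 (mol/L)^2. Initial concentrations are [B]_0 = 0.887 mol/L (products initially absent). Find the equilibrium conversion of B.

Let X = conversion of B; extent ξ = 0.887·X mol/L.
Concentrations: [B] = 0.887 − 0.887X; [A] = 2.66X.
K = [A]^3 / ([B]).
This equals 2.6 at X = 0.415 (the root in 0 < X < 1).

X = 0.415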